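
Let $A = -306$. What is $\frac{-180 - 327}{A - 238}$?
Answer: $\frac{507}{544} \approx 0.93198$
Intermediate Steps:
$\frac{-180 - 327}{A - 238} = \frac{-180 - 327}{-306 - 238} = - \frac{507}{-544} = \left(-507\right) \left(- \frac{1}{544}\right) = \frac{507}{544}$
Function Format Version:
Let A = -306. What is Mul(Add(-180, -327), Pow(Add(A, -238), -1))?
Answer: Rational(507, 544) ≈ 0.93198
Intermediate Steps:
Mul(Add(-180, -327), Pow(Add(A, -238), -1)) = Mul(Add(-180, -327), Pow(Add(-306, -238), -1)) = Mul(-507, Pow(-544, -1)) = Mul(-507, Rational(-1, 544)) = Rational(507, 544)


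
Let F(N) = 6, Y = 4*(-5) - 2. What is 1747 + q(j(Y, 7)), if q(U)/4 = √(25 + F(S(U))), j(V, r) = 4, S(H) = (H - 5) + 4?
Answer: 1747 + 4*√31 ≈ 1769.3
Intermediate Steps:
S(H) = -1 + H (S(H) = (-5 + H) + 4 = -1 + H)
Y = -22 (Y = -20 - 2 = -22)
q(U) = 4*√31 (q(U) = 4*√(25 + 6) = 4*√31)
1747 + q(j(Y, 7)) = 1747 + 4*√31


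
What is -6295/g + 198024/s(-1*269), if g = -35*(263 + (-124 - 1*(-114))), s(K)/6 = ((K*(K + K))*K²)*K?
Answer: 1773320043982349/2494479626410079 ≈ 0.71090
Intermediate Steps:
s(K) = 12*K⁵ (s(K) = 6*(((K*(K + K))*K²)*K) = 6*(((K*(2*K))*K²)*K) = 6*(((2*K²)*K²)*K) = 6*((2*K⁴)*K) = 6*(2*K⁵) = 12*K⁵)
g = -8855 (g = -35*(263 + (-124 + 114)) = -35*(263 - 10) = -35*253 = -8855)
-6295/g + 198024/s(-1*269) = -6295/(-8855) + 198024/((12*(-1*269)⁵)) = -6295*(-1/8855) + 198024/((12*(-269)⁵)) = 1259/1771 + 198024/((12*(-1408514752349))) = 1259/1771 + 198024/(-16902177028188) = 1259/1771 + 198024*(-1/16902177028188) = 1259/1771 - 16502/1408514752349 = 1773320043982349/2494479626410079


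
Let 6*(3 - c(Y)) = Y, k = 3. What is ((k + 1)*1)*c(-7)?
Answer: 50/3 ≈ 16.667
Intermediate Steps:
c(Y) = 3 - Y/6
((k + 1)*1)*c(-7) = ((3 + 1)*1)*(3 - ⅙*(-7)) = (4*1)*(3 + 7/6) = 4*(25/6) = 50/3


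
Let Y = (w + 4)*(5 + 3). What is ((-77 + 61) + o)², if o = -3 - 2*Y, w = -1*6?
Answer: 169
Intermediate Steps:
w = -6
Y = -16 (Y = (-6 + 4)*(5 + 3) = -2*8 = -16)
o = 29 (o = -3 - 2*(-16) = -3 + 32 = 29)
((-77 + 61) + o)² = ((-77 + 61) + 29)² = (-16 + 29)² = 13² = 169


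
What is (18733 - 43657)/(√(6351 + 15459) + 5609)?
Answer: -139798716/31439071 + 24924*√21810/31439071 ≈ -4.3296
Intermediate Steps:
(18733 - 43657)/(√(6351 + 15459) + 5609) = -24924/(√21810 + 5609) = -24924/(5609 + √21810)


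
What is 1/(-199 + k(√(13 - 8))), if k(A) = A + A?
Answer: -199/39581 - 2*√5/39581 ≈ -0.0051407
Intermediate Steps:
k(A) = 2*A
1/(-199 + k(√(13 - 8))) = 1/(-199 + 2*√(13 - 8)) = 1/(-199 + 2*√5)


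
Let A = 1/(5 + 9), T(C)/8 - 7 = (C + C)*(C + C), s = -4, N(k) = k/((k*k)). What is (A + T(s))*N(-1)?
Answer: -7953/14 ≈ -568.07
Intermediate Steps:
N(k) = 1/k (N(k) = k/(k²) = k/k² = 1/k)
T(C) = 56 + 32*C² (T(C) = 56 + 8*((C + C)*(C + C)) = 56 + 8*((2*C)*(2*C)) = 56 + 8*(4*C²) = 56 + 32*C²)
A = 1/14 ≈ 0.071429
(A + T(s))*N(-1) = (1/14 + (56 + 32*(-4)²))/(-1) = (1/14 + (56 + 32*16))*(-1) = (1/14 + (56 + 512))*(-1) = (1/14 + 568)*(-1) = (7953/14)*(-1) = -7953/14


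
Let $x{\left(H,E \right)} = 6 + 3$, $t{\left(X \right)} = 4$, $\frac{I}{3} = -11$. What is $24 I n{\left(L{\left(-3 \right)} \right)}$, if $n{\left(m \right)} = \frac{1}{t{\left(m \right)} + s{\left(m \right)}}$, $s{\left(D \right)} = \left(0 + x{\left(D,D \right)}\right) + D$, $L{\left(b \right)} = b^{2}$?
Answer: $-36$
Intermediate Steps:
$I = -33$ ($I = 3 \left(-11\right) = -33$)
$x{\left(H,E \right)} = 9$
$s{\left(D \right)} = 9 + D$ ($s{\left(D \right)} = \left(0 + 9\right) + D = 9 + D$)
$n{\left(m \right)} = \frac{1}{13 + m}$ ($n{\left(m \right)} = \frac{1}{4 + \left(9 + m\right)} = \frac{1}{13 + m}$)
$24 I n{\left(L{\left(-3 \right)} \right)} = \frac{24 \left(-33\right)}{13 + \left(-3\right)^{2}} = - \frac{792}{13 + 9} = - \frac{792}{22} = \left(-792\right) \frac{1}{22} = -36$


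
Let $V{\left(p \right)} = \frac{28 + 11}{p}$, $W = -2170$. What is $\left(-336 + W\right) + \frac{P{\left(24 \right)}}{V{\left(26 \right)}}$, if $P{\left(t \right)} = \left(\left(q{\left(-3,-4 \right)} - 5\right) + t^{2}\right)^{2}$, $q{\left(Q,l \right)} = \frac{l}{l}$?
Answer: $\frac{646850}{3} \approx 2.1562 \cdot 10^{5}$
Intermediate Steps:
$q{\left(Q,l \right)} = 1$
$V{\left(p \right)} = \frac{39}{p}$
$P{\left(t \right)} = \left(-4 + t^{2}\right)^{2}$ ($P{\left(t \right)} = \left(\left(1 - 5\right) + t^{2}\right)^{2} = \left(-4 + t^{2}\right)^{2}$)
$\left(-336 + W\right) + \frac{P{\left(24 \right)}}{V{\left(26 \right)}} = \left(-336 - 2170\right) + \frac{\left(-4 + 24^{2}\right)^{2}}{39 \cdot \frac{1}{26}} = -2506 + \frac{\left(-4 + 576\right)^{2}}{39 \cdot \frac{1}{26}} = -2506 + \frac{572^{2}}{\frac{3}{2}} = -2506 + 327184 \cdot \frac{2}{3} = -2506 + \frac{654368}{3} = \frac{646850}{3}$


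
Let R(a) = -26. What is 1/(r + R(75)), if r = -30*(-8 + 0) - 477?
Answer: -1/263 ≈ -0.0038023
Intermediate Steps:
r = -237 (r = -30*(-8) - 477 = 240 - 477 = -237)
1/(r + R(75)) = 1/(-237 - 26) = 1/(-263) = -1/263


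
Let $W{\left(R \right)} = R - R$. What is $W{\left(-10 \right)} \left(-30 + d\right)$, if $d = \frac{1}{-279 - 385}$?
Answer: $0$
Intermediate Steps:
$d = - \frac{1}{664}$ ($d = \frac{1}{-664} = - \frac{1}{664} \approx -0.001506$)
$W{\left(R \right)} = 0$
$W{\left(-10 \right)} \left(-30 + d\right) = 0 \left(-30 - \frac{1}{664}\right) = 0 \left(- \frac{19921}{664}\right) = 0$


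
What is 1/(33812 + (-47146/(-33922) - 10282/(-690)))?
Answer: 5851545/197947768726 ≈ 2.9561e-5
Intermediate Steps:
1/(33812 + (-47146/(-33922) - 10282/(-690))) = 1/(33812 + (-47146*(-1/33922) - 10282*(-1/690))) = 1/(33812 + (23573/16961 + 5141/345)) = 1/(33812 + 95329186/5851545) = 1/(197947768726/5851545) = 5851545/197947768726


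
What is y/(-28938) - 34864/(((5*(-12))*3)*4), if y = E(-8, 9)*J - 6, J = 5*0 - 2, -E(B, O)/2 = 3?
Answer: 10509272/217035 ≈ 48.422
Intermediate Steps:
E(B, O) = -6 (E(B, O) = -2*3 = -6)
J = -2 (J = 0 - 2 = -2)
y = 6 (y = -6*(-2) - 6 = 12 - 6 = 6)
y/(-28938) - 34864/(((5*(-12))*3)*4) = 6/(-28938) - 34864/(((5*(-12))*3)*4) = 6*(-1/28938) - 34864/(-60*3*4) = -1/4823 - 34864/((-180*4)) = -1/4823 - 34864/(-720) = -1/4823 - 34864*(-1/720) = -1/4823 + 2179/45 = 10509272/217035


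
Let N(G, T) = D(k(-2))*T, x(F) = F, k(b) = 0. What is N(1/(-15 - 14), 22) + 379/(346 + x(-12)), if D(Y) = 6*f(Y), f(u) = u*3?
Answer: 379/334 ≈ 1.1347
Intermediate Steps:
f(u) = 3*u
D(Y) = 18*Y (D(Y) = 6*(3*Y) = 18*Y)
N(G, T) = 0 (N(G, T) = (18*0)*T = 0*T = 0)
N(1/(-15 - 14), 22) + 379/(346 + x(-12)) = 0 + 379/(346 - 12) = 0 + 379/334 = 379/334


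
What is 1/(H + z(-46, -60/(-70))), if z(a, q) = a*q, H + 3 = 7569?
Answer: 7/52686 ≈ 0.00013286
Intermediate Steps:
H = 7566 (H = -3 + 7569 = 7566)
1/(H + z(-46, -60/(-70))) = 1/(7566 - (-2760)/(-70)) = 1/(7566 - (-2760)*(-1)/70) = 1/(7566 - 46*6/7) = 1/(7566 - 276/7) = 1/(52686/7) = 7/52686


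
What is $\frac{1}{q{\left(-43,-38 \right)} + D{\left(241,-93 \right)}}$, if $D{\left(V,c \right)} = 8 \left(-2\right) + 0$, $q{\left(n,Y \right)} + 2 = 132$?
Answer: $\frac{1}{114} \approx 0.0087719$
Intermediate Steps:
$q{\left(n,Y \right)} = 130$ ($q{\left(n,Y \right)} = -2 + 132 = 130$)
$D{\left(V,c \right)} = -16$ ($D{\left(V,c \right)} = -16 + 0 = -16$)
$\frac{1}{q{\left(-43,-38 \right)} + D{\left(241,-93 \right)}} = \frac{1}{130 - 16} = \frac{1}{114}$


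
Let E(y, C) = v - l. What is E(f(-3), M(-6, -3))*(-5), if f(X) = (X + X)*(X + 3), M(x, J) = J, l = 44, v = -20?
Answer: 320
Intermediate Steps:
f(X) = 2*X*(3 + X) (f(X) = (2*X)*(3 + X) = 2*X*(3 + X))
E(y, C) = -64 (E(y, C) = -20 - 1*44 = -20 - 44 = -64)
E(f(-3), M(-6, -3))*(-5) = -64*(-5) = 320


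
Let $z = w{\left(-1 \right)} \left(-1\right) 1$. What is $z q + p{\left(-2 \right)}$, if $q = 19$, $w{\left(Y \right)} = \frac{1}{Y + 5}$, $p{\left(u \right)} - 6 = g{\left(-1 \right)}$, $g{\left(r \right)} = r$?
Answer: $\frac{1}{4} \approx 0.25$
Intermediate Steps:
$p{\left(u \right)} = 5$ ($p{\left(u \right)} = 6 - 1 = 5$)
$w{\left(Y \right)} = \frac{1}{5 + Y}$
$z = - \frac{1}{4}$ ($z = \frac{1}{5 - 1} \left(-1\right) 1 = \frac{1}{4} \left(-1\right) 1 = \left(- \frac{1}{4}\right) 1 = - \frac{1}{4} \approx -0.25$)
$z q + p{\left(-2 \right)} = \left(- \frac{1}{4}\right) 19 + 5 = - \frac{19}{4} + 5 = \frac{1}{4}$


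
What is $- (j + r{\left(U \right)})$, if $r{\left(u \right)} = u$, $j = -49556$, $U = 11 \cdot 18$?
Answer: $49358$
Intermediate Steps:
$U = 198$
$- (j + r{\left(U \right)}) = - (-49556 + 198) = \left(-1\right) \left(-49358\right) = 49358$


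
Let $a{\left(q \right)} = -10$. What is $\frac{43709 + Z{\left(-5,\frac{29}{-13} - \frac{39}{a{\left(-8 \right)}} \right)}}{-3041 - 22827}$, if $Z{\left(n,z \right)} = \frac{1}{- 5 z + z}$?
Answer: $- \frac{18969641}{11226712} \approx -1.6897$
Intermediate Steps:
$Z{\left(n,z \right)} = - \frac{1}{4 z}$ ($Z{\left(n,z \right)} = \frac{1}{\left(-4\right) z} = - \frac{1}{4 z}$)
$\frac{43709 + Z{\left(-5,\frac{29}{-13} - \frac{39}{a{\left(-8 \right)}} \right)}}{-3041 - 22827} = \frac{43709 - \frac{1}{4 \left(\frac{29}{-13} - \frac{39}{-10}\right)}}{-3041 - 22827} = \frac{43709 - \frac{1}{4 \left(29 \left(- \frac{1}{13}\right) - - \frac{39}{10}\right)}}{-25868} = \left(43709 - \frac{1}{4 \left(- \frac{29}{13} + \frac{39}{10}\right)}\right) \left(- \frac{1}{25868}\right) = \left(43709 - \frac{1}{4 \cdot \frac{217}{130}}\right) \left(- \frac{1}{25868}\right) = \left(43709 - \frac{65}{434}\right) \left(- \frac{1}{25868}\right) = \frac{18969641}{434} \left(- \frac{1}{25868}\right) = - \frac{18969641}{11226712}$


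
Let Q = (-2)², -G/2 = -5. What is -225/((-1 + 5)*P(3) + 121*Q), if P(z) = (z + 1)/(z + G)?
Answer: -2925/6308 ≈ -0.46370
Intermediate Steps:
G = 10 (G = -2*(-5) = 10)
P(z) = (1 + z)/(10 + z) (P(z) = (z + 1)/(z + 10) = (1 + z)/(10 + z))
Q = 4
-225/((-1 + 5)*P(3) + 121*Q) = -225/((-1 + 5)*((1 + 3)/(10 + 3)) + 121*4) = -225/(4*(4/13) + 484) = -225/(16/13 + 484) = -225/6308/13 = -225*13/6308 = -2925/6308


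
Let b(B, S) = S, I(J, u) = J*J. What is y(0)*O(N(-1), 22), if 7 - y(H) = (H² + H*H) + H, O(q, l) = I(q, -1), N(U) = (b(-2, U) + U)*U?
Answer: 28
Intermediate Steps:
I(J, u) = J²
N(U) = 2*U² (N(U) = (U + U)*U = (2*U)*U = 2*U²)
O(q, l) = q²
y(H) = 7 - H - 2*H² (y(H) = 7 - ((H² + H*H) + H) = 7 - ((H² + H²) + H) = 7 - (2*H² + H) = 7 - (H + 2*H²) = 7 + (-H - 2*H²) = 7 - H - 2*H²)
y(0)*O(N(-1), 22) = (7 - 1*0 - 2*0²)*(2*(-1)²)² = (7 + 0 - 2*0)*(2*1)² = (7 + 0 + 0)*2² = 7*4 = 28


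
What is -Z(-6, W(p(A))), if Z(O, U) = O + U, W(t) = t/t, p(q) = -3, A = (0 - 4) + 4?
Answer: 5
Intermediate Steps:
A = 0 (A = -4 + 4 = 0)
W(t) = 1
-Z(-6, W(p(A))) = -(-6 + 1) = -1*(-5) = 5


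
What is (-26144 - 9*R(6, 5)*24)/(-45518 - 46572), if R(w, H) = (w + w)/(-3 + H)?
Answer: 2744/9209 ≈ 0.29797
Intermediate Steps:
R(w, H) = 2*w/(-3 + H) (R(w, H) = (2*w)/(-3 + H) = 2*w/(-3 + H))
(-26144 - 9*R(6, 5)*24)/(-45518 - 46572) = (-26144 - 18*6/(-3 + 5)*24)/(-45518 - 46572) = (-26144 - 18*6/2*24)/(-92090) = (-26144 - 18*6/2*24)*(-1/92090) = (-26144 - 9*6*24)*(-1/92090) = (-26144 - 54*24)*(-1/92090) = (-26144 - 1296)*(-1/92090) = -27440*(-1/92090) = 2744/9209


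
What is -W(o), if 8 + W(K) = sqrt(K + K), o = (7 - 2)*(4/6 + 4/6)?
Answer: 8 - 2*sqrt(30)/3 ≈ 4.3485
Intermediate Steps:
o = 20/3 (o = 5*(4*(1/6) + 4*(1/6)) = 5*(2/3 + 2/3) = 5*(4/3) = 20/3 ≈ 6.6667)
W(K) = -8 + sqrt(2)*sqrt(K) (W(K) = -8 + sqrt(K + K) = -8 + sqrt(2*K) = -8 + sqrt(2)*sqrt(K))
-W(o) = -(-8 + sqrt(2)*sqrt(20/3)) = -(-8 + sqrt(2)*(2*sqrt(15)/3)) = -(-8 + 2*sqrt(30)/3) = 8 - 2*sqrt(30)/3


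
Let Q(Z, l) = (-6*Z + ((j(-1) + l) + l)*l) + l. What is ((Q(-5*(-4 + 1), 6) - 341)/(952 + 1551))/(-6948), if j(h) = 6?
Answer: 317/17390844 ≈ 1.8228e-5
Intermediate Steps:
Q(Z, l) = l - 6*Z + l*(6 + 2*l) (Q(Z, l) = (-6*Z + ((6 + l) + l)*l) + l = (-6*Z + (6 + 2*l)*l) + l = (-6*Z + l*(6 + 2*l)) + l = l - 6*Z + l*(6 + 2*l))
((Q(-5*(-4 + 1), 6) - 341)/(952 + 1551))/(-6948) = (((-(-30)*(-4 + 1) + 2*6² + 7*6) - 341)/(952 + 1551))/(-6948) = (((-(-30)*(-3) + 2*36 + 42) - 341)/2503)*(-1/6948) = (((-6*15 + 72 + 42) - 341)*(1/2503))*(-1/6948) = (((-90 + 72 + 42) - 341)*(1/2503))*(-1/6948) = ((24 - 341)*(1/2503))*(-1/6948) = -317*1/2503*(-1/6948) = -317/2503*(-1/6948) = 317/17390844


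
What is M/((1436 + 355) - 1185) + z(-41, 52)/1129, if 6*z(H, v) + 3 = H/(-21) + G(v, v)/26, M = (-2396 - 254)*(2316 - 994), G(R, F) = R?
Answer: -41529868840/7183827 ≈ -5781.0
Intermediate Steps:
M = -3503300 (M = -2650*1322 = -3503300)
z(H, v) = -1/2 - H/126 + v/156 (z(H, v) = -1/2 + (H/(-21) + v/26)/6 = -1/2 + (H*(-1/21) + v*(1/26))/6 = -1/2 + (-H/21 + v/26)/6 = -1/2 + (-H/126 + v/156) = -1/2 - H/126 + v/156)
M/((1436 + 355) - 1185) + z(-41, 52)/1129 = -3503300/((1436 + 355) - 1185) + (-1/2 - 1/126*(-41) + (1/156)*52)/1129 = -3503300/(1791 - 1185) + (-1/2 + 41/126 + 1/3)*(1/1129) = -3503300/606 + (10/63)*(1/1129) = -3503300*1/606 + 10/71127 = -1751650/303 + 10/71127 = -41529868840/7183827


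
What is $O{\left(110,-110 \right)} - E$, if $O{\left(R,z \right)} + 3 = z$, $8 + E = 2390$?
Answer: $-2495$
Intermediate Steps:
$E = 2382$ ($E = -8 + 2390 = 2382$)
$O{\left(R,z \right)} = -3 + z$
$O{\left(110,-110 \right)} - E = \left(-3 - 110\right) - 2382 = -113 - 2382 = -2495$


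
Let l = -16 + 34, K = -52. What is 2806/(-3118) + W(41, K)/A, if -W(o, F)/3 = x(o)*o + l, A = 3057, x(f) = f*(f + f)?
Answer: -216353397/1588621 ≈ -136.19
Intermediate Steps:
x(f) = 2*f² (x(f) = f*(2*f) = 2*f²)
l = 18
W(o, F) = -54 - 6*o³ (W(o, F) = -3*((2*o²)*o + 18) = -3*(2*o³ + 18) = -3*(18 + 2*o³) = -54 - 6*o³)
2806/(-3118) + W(41, K)/A = 2806/(-3118) + (-54 - 6*41³)/3057 = 2806*(-1/3118) + (-54 - 6*68921)*(1/3057) = -1403/1559 + (-54 - 413526)*(1/3057) = -1403/1559 - 413580*1/3057 = -1403/1559 - 137860/1019 = -216353397/1588621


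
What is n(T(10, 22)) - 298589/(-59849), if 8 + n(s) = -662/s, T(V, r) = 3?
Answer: -40160647/179547 ≈ -223.68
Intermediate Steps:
n(s) = -8 - 662/s
n(T(10, 22)) - 298589/(-59849) = (-8 - 662/3) - 298589/(-59849) = (-8 - 662*⅓) - 298589*(-1)/59849 = (-8 - 662/3) - 1*(-298589/59849) = -686/3 + 298589/59849 = -40160647/179547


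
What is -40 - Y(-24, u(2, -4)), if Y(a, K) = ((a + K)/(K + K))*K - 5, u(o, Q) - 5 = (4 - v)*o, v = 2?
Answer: -55/2 ≈ -27.500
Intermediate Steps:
u(o, Q) = 5 + 2*o (u(o, Q) = 5 + (4 - 1*2)*o = 5 + (4 - 2)*o = 5 + 2*o)
Y(a, K) = -5 + K/2 + a/2 (Y(a, K) = ((K + a)/((2*K)))*K - 5 = ((K + a)*(1/(2*K)))*K - 5 = ((K + a)/(2*K))*K - 5 = (K/2 + a/2) - 5 = -5 + K/2 + a/2)
-40 - Y(-24, u(2, -4)) = -40 - (-5 + (5 + 2*2)/2 + (½)*(-24)) = -40 - (-5 + (5 + 4)/2 - 12) = -40 - (-5 + (½)*9 - 12) = -40 - (-5 + 9/2 - 12) = -40 - 1*(-25/2) = -40 + 25/2 = -55/2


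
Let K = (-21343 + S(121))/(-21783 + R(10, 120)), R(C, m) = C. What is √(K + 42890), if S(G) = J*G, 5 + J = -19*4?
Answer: √20333262857122/21773 ≈ 207.10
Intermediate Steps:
J = -81 (J = -5 - 19*4 = -5 - 76 = -81)
S(G) = -81*G
K = 31144/21773 (K = (-21343 - 81*121)/(-21783 + 10) = (-21343 - 9801)/(-21773) = -31144*(-1/21773) = 31144/21773 ≈ 1.4304)
√(K + 42890) = √(31144/21773 + 42890) = √(933875114/21773) = √20333262857122/21773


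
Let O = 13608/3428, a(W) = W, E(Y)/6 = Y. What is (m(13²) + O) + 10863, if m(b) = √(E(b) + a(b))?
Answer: 9312993/857 + 13*√7 ≈ 10901.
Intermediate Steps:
E(Y) = 6*Y
m(b) = √7*√b (m(b) = √(6*b + b) = √(7*b) = √7*√b)
O = 3402/857 (O = 13608*(1/3428) = 3402/857 ≈ 3.9697)
(m(13²) + O) + 10863 = (√7*√(13²) + 3402/857) + 10863 = (√7*√169 + 3402/857) + 10863 = (√7*13 + 3402/857) + 10863 = (13*√7 + 3402/857) + 10863 = (3402/857 + 13*√7) + 10863 = 9312993/857 + 13*√7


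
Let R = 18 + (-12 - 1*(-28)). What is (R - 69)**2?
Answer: 1225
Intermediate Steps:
R = 34 (R = 18 + (-12 + 28) = 18 + 16 = 34)
(R - 69)**2 = (34 - 69)**2 = (-35)**2 = 1225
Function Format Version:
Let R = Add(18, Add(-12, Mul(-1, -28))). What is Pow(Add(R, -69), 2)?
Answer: 1225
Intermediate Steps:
R = 34 (R = Add(18, Add(-12, 28)) = Add(18, 16) = 34)
Pow(Add(R, -69), 2) = Pow(Add(34, -69), 2) = Pow(-35, 2) = 1225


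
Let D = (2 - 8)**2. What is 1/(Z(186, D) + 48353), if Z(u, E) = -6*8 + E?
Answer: 1/48341 ≈ 2.0686e-5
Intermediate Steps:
D = 36 (D = (-6)**2 = 36)
Z(u, E) = -48 + E
1/(Z(186, D) + 48353) = 1/((-48 + 36) + 48353) = 1/(-12 + 48353) = 1/48341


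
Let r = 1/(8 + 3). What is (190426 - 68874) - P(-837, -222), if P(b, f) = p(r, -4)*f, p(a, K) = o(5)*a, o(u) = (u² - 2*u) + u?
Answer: 1341512/11 ≈ 1.2196e+5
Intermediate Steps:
o(u) = u² - u
r = 1/11 ≈ 0.090909
p(a, K) = 20*a (p(a, K) = (5*(-1 + 5))*a = (5*4)*a = 20*a)
P(b, f) = 20*f/11 (P(b, f) = (20*(1/11))*f = 20*f/11)
(190426 - 68874) - P(-837, -222) = (190426 - 68874) - 20*(-222)/11 = 121552 - 1*(-4440/11) = 121552 + 4440/11 = 1341512/11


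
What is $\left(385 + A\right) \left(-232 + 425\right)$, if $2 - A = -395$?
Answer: $150926$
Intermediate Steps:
$A = 397$ ($A = 2 - -395 = 2 + 395 = 397$)
$\left(385 + A\right) \left(-232 + 425\right) = \left(385 + 397\right) \left(-232 + 425\right) = 782 \cdot 193 = 150926$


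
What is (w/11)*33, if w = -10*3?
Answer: -90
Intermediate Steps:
w = -30
(w/11)*33 = (-30/11)*33 = ((1/11)*(-30))*33 = -30/11*33 = -90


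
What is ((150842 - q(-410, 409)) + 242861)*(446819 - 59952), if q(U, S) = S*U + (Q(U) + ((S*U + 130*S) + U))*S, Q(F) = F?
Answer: 18467271495751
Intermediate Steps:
q(U, S) = S*U + S*(2*U + 130*S + S*U) (q(U, S) = S*U + (U + ((S*U + 130*S) + U))*S = S*U + (U + ((130*S + S*U) + U))*S = S*U + (U + (U + 130*S + S*U))*S = S*U + (2*U + 130*S + S*U)*S = S*U + S*(2*U + 130*S + S*U))
((150842 - q(-410, 409)) + 242861)*(446819 - 59952) = ((150842 - 409*(3*(-410) + 130*409 + 409*(-410))) + 242861)*(446819 - 59952) = ((150842 - 409*(-1230 + 53170 - 167690)) + 242861)*386867 = ((150842 - 409*(-115750)) + 242861)*386867 = ((150842 - 1*(-47341750)) + 242861)*386867 = ((150842 + 47341750) + 242861)*386867 = (47492592 + 242861)*386867 = 47735453*386867 = 18467271495751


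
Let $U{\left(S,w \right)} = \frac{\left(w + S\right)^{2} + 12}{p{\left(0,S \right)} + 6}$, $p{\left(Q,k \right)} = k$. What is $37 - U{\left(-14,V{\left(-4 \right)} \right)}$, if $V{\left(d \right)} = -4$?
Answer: $79$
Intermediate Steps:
$U{\left(S,w \right)} = \frac{12 + \left(S + w\right)^{2}}{6 + S}$ ($U{\left(S,w \right)} = \frac{\left(w + S\right)^{2} + 12}{S + 6} = \frac{\left(S + w\right)^{2} + 12}{6 + S} = \frac{12 + \left(S + w\right)^{2}}{6 + S}$)
$37 - U{\left(-14,V{\left(-4 \right)} \right)} = 37 - \frac{12 + \left(-14 - 4\right)^{2}}{6 - 14} = 37 - \frac{12 + \left(-18\right)^{2}}{-8} = 37 - - \frac{12 + 324}{8} = 37 - \left(- \frac{1}{8}\right) 336 = 37 - -42 = 37 + 42 = 79$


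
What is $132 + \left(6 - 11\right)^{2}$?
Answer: $157$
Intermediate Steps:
$132 + \left(6 - 11\right)^{2} = 132 + \left(-5\right)^{2} = 132 + 25 = 157$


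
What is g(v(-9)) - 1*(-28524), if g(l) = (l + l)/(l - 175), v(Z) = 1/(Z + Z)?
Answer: 89879126/3151 ≈ 28524.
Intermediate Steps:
v(Z) = 1/(2*Z)
g(l) = 2*l/(-175 + l) (g(l) = (2*l)/(-175 + l) = 2*l/(-175 + l))
g(v(-9)) - 1*(-28524) = 2*((½)/(-9))/(-175 + (½)/(-9)) - 1*(-28524) = 2*((½)*(-⅑))/(-175 + (½)*(-⅑)) + 28524 = 2*(-1/18)/(-175 - 1/18) + 28524 = 2*(-1/18)/(-3151/18) + 28524 = 2*(-1/18)*(-18/3151) + 28524 = 2/3151 + 28524 = 89879126/3151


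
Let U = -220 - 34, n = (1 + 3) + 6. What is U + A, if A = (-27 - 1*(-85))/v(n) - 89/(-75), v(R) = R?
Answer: -18526/75 ≈ -247.01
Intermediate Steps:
n = 10 (n = 4 + 6 = 10)
U = -254
A = 524/75 (A = (-27 - 1*(-85))/10 - 89/(-75) = (-27 + 85)*(⅒) - 89*(-1/75) = 58*(⅒) + 89/75 = 29/5 + 89/75 = 524/75 ≈ 6.9867)
U + A = -254 + 524/75 = -18526/75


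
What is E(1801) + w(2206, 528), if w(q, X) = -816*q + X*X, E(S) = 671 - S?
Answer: -1522442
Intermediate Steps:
w(q, X) = X² - 816*q (w(q, X) = -816*q + X² = X² - 816*q)
E(1801) + w(2206, 528) = (671 - 1*1801) + (528² - 816*2206) = (671 - 1801) + (278784 - 1800096) = -1130 - 1521312 = -1522442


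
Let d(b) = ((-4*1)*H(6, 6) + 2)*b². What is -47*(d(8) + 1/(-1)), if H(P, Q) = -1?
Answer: -18001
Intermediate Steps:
d(b) = 6*b² (d(b) = (-4*1*(-1) + 2)*b² = (-4*(-1) + 2)*b² = (4 + 2)*b² = 6*b²)
-47*(d(8) + 1/(-1)) = -47*(6*8² + 1/(-1)) = -47*(6*64 - 1) = -47*(384 - 1) = -47*383 = -18001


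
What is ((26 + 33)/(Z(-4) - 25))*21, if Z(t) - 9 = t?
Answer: -1239/20 ≈ -61.950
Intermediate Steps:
Z(t) = 9 + t
((26 + 33)/(Z(-4) - 25))*21 = ((26 + 33)/((9 - 4) - 25))*21 = (59/(5 - 25))*21 = (59/(-20))*21 = (59*(-1/20))*21 = -59/20*21 = -1239/20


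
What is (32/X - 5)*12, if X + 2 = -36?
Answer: -1332/19 ≈ -70.105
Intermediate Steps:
X = -38 (X = -2 - 36 = -38)
(32/X - 5)*12 = (32/(-38) - 5)*12 = (32*(-1/38) - 5)*12 = (-16/19 - 5)*12 = -111/19*12 = -1332/19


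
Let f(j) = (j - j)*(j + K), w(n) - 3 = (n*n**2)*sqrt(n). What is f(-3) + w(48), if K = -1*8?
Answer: 3 + 442368*sqrt(3) ≈ 7.6621e+5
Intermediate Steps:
K = -8
w(n) = 3 + n**(7/2) (w(n) = 3 + (n*n**2)*sqrt(n) = 3 + n**3*sqrt(n) = 3 + n**(7/2))
f(j) = 0 (f(j) = (j - j)*(j - 8) = 0*(-8 + j) = 0)
f(-3) + w(48) = 0 + (3 + 48**(7/2)) = 0 + (3 + 442368*sqrt(3)) = 3 + 442368*sqrt(3)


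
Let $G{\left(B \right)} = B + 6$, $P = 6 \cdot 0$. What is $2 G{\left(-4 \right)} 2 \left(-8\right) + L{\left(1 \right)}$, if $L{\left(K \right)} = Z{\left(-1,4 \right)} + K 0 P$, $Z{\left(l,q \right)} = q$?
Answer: $-60$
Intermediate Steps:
$P = 0$
$G{\left(B \right)} = 6 + B$
$L{\left(K \right)} = 4$ ($L{\left(K \right)} = 4 + K 0 \cdot 0 = 4 + 0 \cdot 0 = 4 + 0 = 4$)
$2 G{\left(-4 \right)} 2 \left(-8\right) + L{\left(1 \right)} = 2 \left(6 - 4\right) 2 \left(-8\right) + 4 = 2 \cdot 2 \cdot 2 \left(-8\right) + 4 = 4 \cdot 2 \left(-8\right) + 4 = 8 \left(-8\right) + 4 = -64 + 4 = -60$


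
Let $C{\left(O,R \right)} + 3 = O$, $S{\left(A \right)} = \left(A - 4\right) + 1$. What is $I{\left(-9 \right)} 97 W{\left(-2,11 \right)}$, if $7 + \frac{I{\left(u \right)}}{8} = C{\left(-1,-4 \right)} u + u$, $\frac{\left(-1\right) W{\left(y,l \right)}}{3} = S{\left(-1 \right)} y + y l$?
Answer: $651840$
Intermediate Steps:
$S{\left(A \right)} = -3 + A$ ($S{\left(A \right)} = \left(-4 + A\right) + 1 = -3 + A$)
$C{\left(O,R \right)} = -3 + O$
$W{\left(y,l \right)} = 12 y - 3 l y$ ($W{\left(y,l \right)} = - 3 \left(\left(-3 - 1\right) y + y l\right) = - 3 \left(- 4 y + l y\right) = 12 y - 3 l y$)
$I{\left(u \right)} = -56 - 24 u$ ($I{\left(u \right)} = -56 + 8 \left(\left(-3 - 1\right) u + u\right) = -56 + 8 \left(- 4 u + u\right) = -56 + 8 \left(- 3 u\right) = -56 - 24 u$)
$I{\left(-9 \right)} 97 W{\left(-2,11 \right)} = \left(-56 - -216\right) 97 \cdot 3 \left(-2\right) \left(4 - 11\right) = \left(-56 + 216\right) 97 \cdot 3 \left(-2\right) \left(4 - 11\right) = 160 \cdot 97 \cdot 3 \left(-2\right) \left(-7\right) = 15520 \cdot 42 = 651840$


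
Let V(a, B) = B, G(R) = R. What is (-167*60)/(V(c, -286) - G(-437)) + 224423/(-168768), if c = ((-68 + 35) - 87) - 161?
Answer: -1724943233/25483968 ≈ -67.687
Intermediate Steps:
c = -281 (c = (-33 - 87) - 161 = -120 - 161 = -281)
(-167*60)/(V(c, -286) - G(-437)) + 224423/(-168768) = (-167*60)/(-286 - 1*(-437)) + 224423/(-168768) = -10020/(-286 + 437) + 224423*(-1/168768) = -10020/151 - 224423/168768 = -1724943233/25483968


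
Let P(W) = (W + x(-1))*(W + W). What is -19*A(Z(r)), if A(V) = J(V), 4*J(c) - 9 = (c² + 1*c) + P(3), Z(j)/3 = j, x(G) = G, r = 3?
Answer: -2109/4 ≈ -527.25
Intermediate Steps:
Z(j) = 3*j
P(W) = 2*W*(-1 + W) (P(W) = (W - 1)*(W + W) = (-1 + W)*(2*W) = 2*W*(-1 + W))
J(c) = 21/4 + c/4 + c²/4 (J(c) = 9/4 + ((c² + 1*c) + 2*3*(-1 + 3))/4 = 9/4 + ((c² + c) + 2*3*2)/4 = 9/4 + ((c + c²) + 12)/4 = 9/4 + (12 + c + c²)/4 = 9/4 + (3 + c/4 + c²/4) = 21/4 + c/4 + c²/4)
A(V) = 21/4 + V/4 + V²/4
-19*A(Z(r)) = -19*(21/4 + (3*3)/4 + (3*3)²/4) = -19*(21/4 + (¼)*9 + (¼)*9²) = -19*(21/4 + 9/4 + (¼)*81) = -19*(21/4 + 9/4 + 81/4) = -19*111/4 = -2109/4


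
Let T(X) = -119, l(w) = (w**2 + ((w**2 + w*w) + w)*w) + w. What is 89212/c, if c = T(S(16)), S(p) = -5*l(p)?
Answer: -89212/119 ≈ -749.68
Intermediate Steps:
l(w) = w + w**2 + w*(w + 2*w**2) (l(w) = (w**2 + ((w**2 + w**2) + w)*w) + w = (w**2 + (2*w**2 + w)*w) + w = (w**2 + (w + 2*w**2)*w) + w = (w**2 + w*(w + 2*w**2)) + w = w + w**2 + w*(w + 2*w**2))
S(p) = -5*p*(1 + 2*p + 2*p**2)
c = -119
89212/c = 89212/(-119) = 89212*(-1/119) = -89212/119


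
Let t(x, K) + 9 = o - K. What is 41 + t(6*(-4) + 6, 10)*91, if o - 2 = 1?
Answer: -1415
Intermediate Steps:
o = 3 (o = 2 + 1 = 3)
t(x, K) = -6 - K (t(x, K) = -9 + (3 - K) = -6 - K)
41 + t(6*(-4) + 6, 10)*91 = 41 + (-6 - 1*10)*91 = 41 + (-6 - 10)*91 = 41 - 16*91 = 41 - 1456 = -1415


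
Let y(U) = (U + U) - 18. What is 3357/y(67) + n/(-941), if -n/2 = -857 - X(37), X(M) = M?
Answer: 2951529/109156 ≈ 27.040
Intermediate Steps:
y(U) = -18 + 2*U (y(U) = 2*U - 18 = -18 + 2*U)
n = 1788 (n = -2*(-857 - 1*37) = -2*(-857 - 37) = -2*(-894) = 1788)
3357/y(67) + n/(-941) = 3357/(-18 + 2*67) + 1788/(-941) = 3357/(-18 + 134) + 1788*(-1/941) = 3357/116 - 1788/941 = 2951529/109156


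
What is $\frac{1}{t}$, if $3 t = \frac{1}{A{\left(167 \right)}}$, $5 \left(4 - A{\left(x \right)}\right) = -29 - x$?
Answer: $\frac{648}{5} \approx 129.6$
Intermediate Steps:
$A{\left(x \right)} = \frac{49}{5} + \frac{x}{5}$ ($A{\left(x \right)} = 4 - \frac{-29 - x}{5} = 4 + \left(\frac{29}{5} + \frac{x}{5}\right) = \frac{49}{5} + \frac{x}{5}$)
$t = \frac{5}{648}$ ($t = \frac{1}{3 \left(\frac{49}{5} + \frac{1}{5} \cdot 167\right)} = \frac{1}{3 \left(\frac{49}{5} + \frac{167}{5}\right)} = \frac{1}{3 \cdot \frac{216}{5}} = \frac{1}{3} \cdot \frac{5}{216} = \frac{5}{648} \approx 0.0077161$)
$\frac{1}{t} = \frac{1}{\frac{5}{648}} = \frac{648}{5}$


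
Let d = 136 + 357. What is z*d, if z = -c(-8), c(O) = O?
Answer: 3944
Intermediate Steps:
z = 8 (z = -1*(-8) = 8)
d = 493
z*d = 8*493 = 3944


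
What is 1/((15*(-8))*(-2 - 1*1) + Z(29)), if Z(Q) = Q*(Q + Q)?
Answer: 1/2042 ≈ 0.00048972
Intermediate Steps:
Z(Q) = 2*Q² (Z(Q) = Q*(2*Q) = 2*Q²)
1/((15*(-8))*(-2 - 1*1) + Z(29)) = 1/((15*(-8))*(-2 - 1*1) + 2*29²) = 1/(-120*(-2 - 1) + 2*841) = 1/(-120*(-3) + 1682) = 1/(360 + 1682) = 1/2042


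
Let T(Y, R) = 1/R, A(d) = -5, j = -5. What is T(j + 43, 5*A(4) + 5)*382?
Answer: -191/10 ≈ -19.100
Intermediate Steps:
T(j + 43, 5*A(4) + 5)*382 = 382/(5*(-5) + 5) = 382/(-25 + 5) = 382/(-20) = -1/20*382 = -191/10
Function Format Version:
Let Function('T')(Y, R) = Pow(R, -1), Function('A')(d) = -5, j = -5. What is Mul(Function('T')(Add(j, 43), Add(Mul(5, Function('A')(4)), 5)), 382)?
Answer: Rational(-191, 10) ≈ -19.100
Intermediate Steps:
Mul(Function('T')(Add(j, 43), Add(Mul(5, Function('A')(4)), 5)), 382) = Mul(Pow(Add(Mul(5, -5), 5), -1), 382) = Mul(Pow(Add(-25, 5), -1), 382) = Mul(Pow(-20, -1), 382) = Mul(Rational(-1, 20), 382) = Rational(-191, 10)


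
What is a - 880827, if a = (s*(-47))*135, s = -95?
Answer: -278052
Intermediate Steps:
a = 602775 (a = -95*(-47)*135 = 4465*135 = 602775)
a - 880827 = 602775 - 880827 = -278052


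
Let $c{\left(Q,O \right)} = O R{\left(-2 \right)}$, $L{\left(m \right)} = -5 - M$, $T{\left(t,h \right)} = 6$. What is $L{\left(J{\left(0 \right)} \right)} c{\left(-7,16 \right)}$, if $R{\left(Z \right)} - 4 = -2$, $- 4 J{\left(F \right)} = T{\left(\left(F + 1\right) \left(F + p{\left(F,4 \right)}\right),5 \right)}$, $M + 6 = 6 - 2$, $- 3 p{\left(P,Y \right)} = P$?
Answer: $-96$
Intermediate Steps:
$p{\left(P,Y \right)} = - \frac{P}{3}$
$M = -2$ ($M = -6 + \left(6 - 2\right) = -6 + 4 = -2$)
$J{\left(F \right)} = - \frac{3}{2}$ ($J{\left(F \right)} = \left(- \frac{1}{4}\right) 6 = - \frac{3}{2}$)
$L{\left(m \right)} = -3$ ($L{\left(m \right)} = -5 - -2 = -5 + 2 = -3$)
$R{\left(Z \right)} = 2$ ($R{\left(Z \right)} = 4 - 2 = 2$)
$c{\left(Q,O \right)} = 2 O$ ($c{\left(Q,O \right)} = O 2 = 2 O$)
$L{\left(J{\left(0 \right)} \right)} c{\left(-7,16 \right)} = - 3 \cdot 2 \cdot 16 = \left(-3\right) 32 = -96$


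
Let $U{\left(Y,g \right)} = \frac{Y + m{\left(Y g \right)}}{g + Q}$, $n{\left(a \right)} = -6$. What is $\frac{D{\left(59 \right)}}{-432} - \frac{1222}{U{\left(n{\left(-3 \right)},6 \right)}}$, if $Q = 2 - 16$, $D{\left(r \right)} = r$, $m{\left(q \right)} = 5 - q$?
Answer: $\frac{4221167}{15120} \approx 279.18$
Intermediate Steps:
$Q = -14$
$U{\left(Y,g \right)} = \frac{5 + Y - Y g}{-14 + g}$ ($U{\left(Y,g \right)} = \frac{Y - \left(-5 + Y g\right)}{g - 14} = \frac{Y - \left(-5 + Y g\right)}{-14 + g} = \frac{5 + Y - Y g}{-14 + g}$)
$\frac{D{\left(59 \right)}}{-432} - \frac{1222}{U{\left(n{\left(-3 \right)},6 \right)}} = \frac{59}{-432} - \frac{1222}{\frac{1}{-14 + 6} \left(5 - 6 - \left(-6\right) 6\right)} = 59 \left(- \frac{1}{432}\right) - \frac{1222}{\frac{1}{-8} \left(5 - 6 + 36\right)} = - \frac{59}{432} - \frac{1222}{\left(- \frac{1}{8}\right) 35} = - \frac{59}{432} - \frac{1222}{- \frac{35}{8}} = - \frac{59}{432} - - \frac{9776}{35} = - \frac{59}{432} + \frac{9776}{35} = \frac{4221167}{15120}$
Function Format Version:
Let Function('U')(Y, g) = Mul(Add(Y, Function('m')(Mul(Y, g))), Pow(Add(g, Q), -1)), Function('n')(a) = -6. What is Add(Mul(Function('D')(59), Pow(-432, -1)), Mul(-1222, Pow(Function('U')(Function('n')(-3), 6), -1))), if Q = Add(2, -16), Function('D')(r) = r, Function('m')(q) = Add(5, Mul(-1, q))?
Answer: Rational(4221167, 15120) ≈ 279.18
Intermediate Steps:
Q = -14
Function('U')(Y, g) = Mul(Pow(Add(-14, g), -1), Add(5, Y, Mul(-1, Y, g))) (Function('U')(Y, g) = Mul(Add(Y, Add(5, Mul(-1, Mul(Y, g)))), Pow(Add(g, -14), -1)) = Mul(Add(Y, Add(5, Mul(-1, Y, g))), Pow(Add(-14, g), -1)) = Mul(Add(5, Y, Mul(-1, Y, g)), Pow(Add(-14, g), -1)) = Mul(Pow(Add(-14, g), -1), Add(5, Y, Mul(-1, Y, g))))
Add(Mul(Function('D')(59), Pow(-432, -1)), Mul(-1222, Pow(Function('U')(Function('n')(-3), 6), -1))) = Add(Mul(59, Pow(-432, -1)), Mul(-1222, Pow(Mul(Pow(Add(-14, 6), -1), Add(5, -6, Mul(-1, -6, 6))), -1))) = Add(Mul(59, Rational(-1, 432)), Mul(-1222, Pow(Mul(Pow(-8, -1), Add(5, -6, 36)), -1))) = Add(Rational(-59, 432), Mul(-1222, Pow(Mul(Rational(-1, 8), 35), -1))) = Add(Rational(-59, 432), Mul(-1222, Pow(Rational(-35, 8), -1))) = Add(Rational(-59, 432), Mul(-1222, Rational(-8, 35))) = Add(Rational(-59, 432), Rational(9776, 35)) = Rational(4221167, 15120)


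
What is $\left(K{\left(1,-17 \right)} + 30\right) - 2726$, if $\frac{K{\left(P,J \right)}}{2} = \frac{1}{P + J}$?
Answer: $- \frac{21569}{8} \approx -2696.1$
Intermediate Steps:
$K{\left(P,J \right)} = \frac{2}{J + P}$ ($K{\left(P,J \right)} = \frac{2}{P + J} = \frac{2}{J + P}$)
$\left(K{\left(1,-17 \right)} + 30\right) - 2726 = \left(\frac{2}{-17 + 1} + 30\right) - 2726 = \left(\frac{2}{-16} + 30\right) - 2726 = \left(2 \left(- \frac{1}{16}\right) + 30\right) - 2726 = \left(- \frac{1}{8} + 30\right) - 2726 = \frac{239}{8} - 2726 = - \frac{21569}{8}$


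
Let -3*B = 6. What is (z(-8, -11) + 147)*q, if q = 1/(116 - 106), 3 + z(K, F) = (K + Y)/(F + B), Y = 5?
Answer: 375/26 ≈ 14.423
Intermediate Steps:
B = -2 (B = -1/3*6 = -2)
z(K, F) = -3 + (5 + K)/(-2 + F) (z(K, F) = -3 + (K + 5)/(F - 2) = -3 + (5 + K)/(-2 + F))
q = 1/10 ≈ 0.10000
(z(-8, -11) + 147)*q = ((11 - 8 - 3*(-11))/(-2 - 11) + 147)*(1/10) = ((11 - 8 + 33)/(-13) + 147)*(1/10) = (-1/13*36 + 147)*(1/10) = (-36/13 + 147)*(1/10) = (1875/13)*(1/10) = 375/26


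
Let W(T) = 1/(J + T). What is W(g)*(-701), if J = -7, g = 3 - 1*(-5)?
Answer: -701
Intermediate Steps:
g = 8 (g = 3 + 5 = 8)
W(T) = 1/(-7 + T)
W(g)*(-701) = -701/(-7 + 8) = -701/1 = 1*(-701) = -701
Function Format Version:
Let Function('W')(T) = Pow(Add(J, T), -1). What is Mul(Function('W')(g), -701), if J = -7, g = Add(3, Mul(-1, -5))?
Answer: -701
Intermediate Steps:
g = 8 (g = Add(3, 5) = 8)
Function('W')(T) = Pow(Add(-7, T), -1)
Mul(Function('W')(g), -701) = Mul(Pow(Add(-7, 8), -1), -701) = Mul(Pow(1, -1), -701) = Mul(1, -701) = -701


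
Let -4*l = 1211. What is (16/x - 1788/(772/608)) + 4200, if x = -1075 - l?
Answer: 1664414984/596177 ≈ 2791.8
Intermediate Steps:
l = -1211/4 (l = -1/4*1211 = -1211/4 ≈ -302.75)
x = -3089/4 (x = -1075 - 1*(-1211/4) = -1075 + 1211/4 = -3089/4 ≈ -772.25)
(16/x - 1788/(772/608)) + 4200 = (16/(-3089/4) - 1788/(772/608)) + 4200 = (16*(-4/3089) - 1788/(772*(1/608))) + 4200 = (-64/3089 - 1788/193/152) + 4200 = (-64/3089 - 1788*152/193) + 4200 = (-64/3089 - 271776/193) + 4200 = -839528416/596177 + 4200 = 1664414984/596177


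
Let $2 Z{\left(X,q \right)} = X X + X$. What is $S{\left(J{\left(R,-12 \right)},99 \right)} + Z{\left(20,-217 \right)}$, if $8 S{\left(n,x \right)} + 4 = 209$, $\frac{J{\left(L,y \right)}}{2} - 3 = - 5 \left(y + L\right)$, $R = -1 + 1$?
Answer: $\frac{1885}{8} \approx 235.63$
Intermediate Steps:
$R = 0$
$J{\left(L,y \right)} = 6 - 10 L - 10 y$ ($J{\left(L,y \right)} = 6 + 2 \left(- 5 \left(y + L\right)\right) = 6 + 2 \left(- 5 \left(L + y\right)\right) = 6 + 2 \left(- 5 L - 5 y\right) = 6 - \left(10 L + 10 y\right) = 6 - 10 L - 10 y$)
$S{\left(n,x \right)} = \frac{205}{8}$ ($S{\left(n,x \right)} = - \frac{1}{2} + \frac{1}{8} \cdot 209 = - \frac{1}{2} + \frac{209}{8} = \frac{205}{8}$)
$Z{\left(X,q \right)} = \frac{X}{2} + \frac{X^{2}}{2}$ ($Z{\left(X,q \right)} = \frac{X X + X}{2} = \frac{X^{2} + X}{2} = \frac{X + X^{2}}{2} = \frac{X}{2} + \frac{X^{2}}{2}$)
$S{\left(J{\left(R,-12 \right)},99 \right)} + Z{\left(20,-217 \right)} = \frac{205}{8} + \frac{1}{2} \cdot 20 \left(1 + 20\right) = \frac{205}{8} + \frac{1}{2} \cdot 20 \cdot 21 = \frac{205}{8} + 210 = \frac{1885}{8}$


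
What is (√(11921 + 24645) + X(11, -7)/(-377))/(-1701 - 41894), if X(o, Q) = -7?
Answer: -7/16435315 - √36566/43595 ≈ -0.0043868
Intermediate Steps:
(√(11921 + 24645) + X(11, -7)/(-377))/(-1701 - 41894) = (√(11921 + 24645) - 7/(-377))/(-1701 - 41894) = (√36566 - 7*(-1/377))/(-43595) = (√36566 + 7/377)*(-1/43595) = (7/377 + √36566)*(-1/43595) = -7/16435315 - √36566/43595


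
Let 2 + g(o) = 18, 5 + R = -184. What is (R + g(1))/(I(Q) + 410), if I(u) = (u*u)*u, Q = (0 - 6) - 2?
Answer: 173/102 ≈ 1.6961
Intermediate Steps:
R = -189 (R = -5 - 184 = -189)
g(o) = 16 (g(o) = -2 + 18 = 16)
Q = -8 (Q = -6 - 2 = -8)
I(u) = u³ (I(u) = u²*u = u³)
(R + g(1))/(I(Q) + 410) = (-189 + 16)/((-8)³ + 410) = -173/(-512 + 410) = -173/(-102) = -173*(-1/102) = 173/102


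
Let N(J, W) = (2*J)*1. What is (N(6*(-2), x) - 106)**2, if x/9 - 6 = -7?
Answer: 16900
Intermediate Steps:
x = -9 (x = 54 + 9*(-7) = 54 - 63 = -9)
N(J, W) = 2*J
(N(6*(-2), x) - 106)**2 = (2*(6*(-2)) - 106)**2 = (2*(-12) - 106)**2 = (-24 - 106)**2 = (-130)**2 = 16900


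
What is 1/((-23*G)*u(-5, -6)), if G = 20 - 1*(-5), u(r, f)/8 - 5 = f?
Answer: 1/4600 ≈ 0.00021739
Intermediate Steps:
u(r, f) = 40 + 8*f
G = 25 (G = 20 + 5 = 25)
1/((-23*G)*u(-5, -6)) = 1/((-23*25)*(40 + 8*(-6))) = 1/(-575*(40 - 48)) = 1/(-575*(-8)) = 1/4600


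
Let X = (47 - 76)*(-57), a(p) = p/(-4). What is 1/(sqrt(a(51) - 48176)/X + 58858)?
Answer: 33857711352/1992797174766161 - 174*I*sqrt(192755)/1992797174766161 ≈ 1.699e-5 - 3.8334e-11*I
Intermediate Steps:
a(p) = -p/4 (a(p) = p*(-1/4) = -p/4)
X = 1653 (X = -29*(-57) = 1653)
1/(sqrt(a(51) - 48176)/X + 58858) = 1/(sqrt(-1/4*51 - 48176)/1653 + 58858) = 1/(sqrt(-51/4 - 48176)*(1/1653) + 58858) = 1/(sqrt(-192755/4)*(1/1653) + 58858) = 1/((I*sqrt(192755)/2)*(1/1653) + 58858) = 1/(I*sqrt(192755)/3306 + 58858) = 1/(58858 + I*sqrt(192755)/3306)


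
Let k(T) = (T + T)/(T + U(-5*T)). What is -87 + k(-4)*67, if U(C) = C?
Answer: -241/2 ≈ -120.50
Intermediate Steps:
k(T) = -1/2 (k(T) = (T + T)/(T - 5*T) = (2*T)/((-4*T)) = (2*T)*(-1/(4*T)) = -1/2)
-87 + k(-4)*67 = -87 - 1/2*67 = -87 - 67/2 = -241/2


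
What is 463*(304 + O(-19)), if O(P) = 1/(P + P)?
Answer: 5348113/38 ≈ 1.4074e+5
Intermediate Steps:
O(P) = 1/(2*P)
463*(304 + O(-19)) = 463*(304 + (½)/(-19)) = 463*(304 + (½)*(-1/19)) = 463*(304 - 1/38) = 463*(11551/38) = 5348113/38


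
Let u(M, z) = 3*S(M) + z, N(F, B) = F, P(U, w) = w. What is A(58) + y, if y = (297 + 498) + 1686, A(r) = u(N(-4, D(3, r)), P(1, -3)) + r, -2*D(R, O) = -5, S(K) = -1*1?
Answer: 2533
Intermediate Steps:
S(K) = -1
D(R, O) = 5/2 (D(R, O) = -½*(-5) = 5/2)
u(M, z) = -3 + z (u(M, z) = 3*(-1) + z = -3 + z)
A(r) = -6 + r (A(r) = (-3 - 3) + r = -6 + r)
y = 2481 (y = 795 + 1686 = 2481)
A(58) + y = (-6 + 58) + 2481 = 52 + 2481 = 2533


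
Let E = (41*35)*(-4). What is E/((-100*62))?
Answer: 287/310 ≈ 0.92581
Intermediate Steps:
E = -5740 (E = 1435*(-4) = -5740)
E/((-100*62)) = -5740/((-100*62)) = -5740/((-1*6200)) = -5740/(-6200) = -5740*(-1/6200) = 287/310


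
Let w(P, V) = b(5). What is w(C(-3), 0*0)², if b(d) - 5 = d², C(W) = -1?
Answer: 900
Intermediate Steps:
b(d) = 5 + d²
w(P, V) = 30 (w(P, V) = 5 + 5² = 5 + 25 = 30)
w(C(-3), 0*0)² = 30² = 900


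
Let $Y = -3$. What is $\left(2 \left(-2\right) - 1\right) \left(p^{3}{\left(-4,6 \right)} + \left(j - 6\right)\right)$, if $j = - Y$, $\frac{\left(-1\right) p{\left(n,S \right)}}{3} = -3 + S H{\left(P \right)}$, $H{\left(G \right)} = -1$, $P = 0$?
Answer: $-98400$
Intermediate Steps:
$p{\left(n,S \right)} = 9 + 3 S$ ($p{\left(n,S \right)} = - 3 \left(-3 + S \left(-1\right)\right) = - 3 \left(-3 - S\right) = 9 + 3 S$)
$j = 3$ ($j = \left(-1\right) \left(-3\right) = 3$)
$\left(2 \left(-2\right) - 1\right) \left(p^{3}{\left(-4,6 \right)} + \left(j - 6\right)\right) = \left(2 \left(-2\right) - 1\right) \left(\left(9 + 3 \cdot 6\right)^{3} + \left(3 - 6\right)\right) = \left(-4 - 1\right) \left(\left(9 + 18\right)^{3} + \left(3 - 6\right)\right) = - 5 \left(27^{3} - 3\right) = - 5 \left(19683 - 3\right) = \left(-5\right) 19680 = -98400$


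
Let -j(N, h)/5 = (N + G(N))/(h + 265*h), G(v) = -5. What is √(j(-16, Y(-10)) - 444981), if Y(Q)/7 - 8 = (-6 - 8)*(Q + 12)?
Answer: 3*I*√13993367038/532 ≈ 667.07*I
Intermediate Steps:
Y(Q) = -1120 - 98*Q (Y(Q) = 56 + 7*((-6 - 8)*(Q + 12)) = 56 + 7*(-14*(12 + Q)) = 56 + 7*(-168 - 14*Q) = 56 + (-1176 - 98*Q) = -1120 - 98*Q)
j(N, h) = -5*(-5 + N)/(266*h) (j(N, h) = -5*(N - 5)/(h + 265*h) = -5*(-5 + N)/(266*h))
√(j(-16, Y(-10)) - 444981) = √(5*(5 - 1*(-16))/(266*(-1120 - 98*(-10))) - 444981) = √(5*(5 + 16)/(266*(-1120 + 980)) - 444981) = √((5/266)*21/(-140) - 444981) = √((5/266)*(-1/140)*21 - 444981) = √(-3/1064 - 444981) = √(-473459787/1064) = 3*I*√13993367038/532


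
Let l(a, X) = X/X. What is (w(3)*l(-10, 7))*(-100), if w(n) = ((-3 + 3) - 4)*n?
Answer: 1200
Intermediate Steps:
l(a, X) = 1
w(n) = -4*n (w(n) = (0 - 4)*n = -4*n)
(w(3)*l(-10, 7))*(-100) = (-4*3*1)*(-100) = -12*1*(-100) = -12*(-100) = 1200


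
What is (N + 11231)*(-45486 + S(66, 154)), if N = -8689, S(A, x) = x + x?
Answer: -114842476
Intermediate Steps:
S(A, x) = 2*x
(N + 11231)*(-45486 + S(66, 154)) = (-8689 + 11231)*(-45486 + 2*154) = 2542*(-45486 + 308) = 2542*(-45178) = -114842476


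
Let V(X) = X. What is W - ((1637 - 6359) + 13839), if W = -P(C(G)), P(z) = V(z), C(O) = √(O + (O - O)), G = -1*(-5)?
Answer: -9117 - √5 ≈ -9119.2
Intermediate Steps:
G = 5
C(O) = √O (C(O) = √(O + 0) = √O)
P(z) = z
W = -√5 ≈ -2.2361
W - ((1637 - 6359) + 13839) = -√5 - ((1637 - 6359) + 13839) = -√5 - (-4722 + 13839) = -√5 - 1*9117 = -√5 - 9117 = -9117 - √5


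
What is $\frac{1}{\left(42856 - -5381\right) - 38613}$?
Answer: $\frac{1}{9624} \approx 0.00010391$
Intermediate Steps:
$\frac{1}{\left(42856 - -5381\right) - 38613} = \frac{1}{\left(42856 + 5381\right) - 38613} = \frac{1}{48237 - 38613} = \frac{1}{9624}$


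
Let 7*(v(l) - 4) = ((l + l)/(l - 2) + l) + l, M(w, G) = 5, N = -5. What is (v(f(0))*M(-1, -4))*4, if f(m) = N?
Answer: 2720/49 ≈ 55.510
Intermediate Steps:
f(m) = -5
v(l) = 4 + 2*l/7 + 2*l/(7*(-2 + l)) (v(l) = 4 + (((l + l)/(l - 2) + l) + l)/7 = 4 + (((2*l)/(-2 + l) + l) + l)/7 = 4 + ((2*l/(-2 + l) + l) + l)/7 = 4 + ((l + 2*l/(-2 + l)) + l)/7 = 4 + (2*l + 2*l/(-2 + l))/7 = 4 + (2*l/7 + 2*l/(7*(-2 + l))) = 4 + 2*l/7 + 2*l/(7*(-2 + l)))
(v(f(0))*M(-1, -4))*4 = ((2*(-28 + (-5)² + 13*(-5))/(7*(-2 - 5)))*5)*4 = (((2/7)*(-28 + 25 - 65)/(-7))*5)*4 = (((2/7)*(-⅐)*(-68))*5)*4 = ((136/49)*5)*4 = (680/49)*4 = 2720/49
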